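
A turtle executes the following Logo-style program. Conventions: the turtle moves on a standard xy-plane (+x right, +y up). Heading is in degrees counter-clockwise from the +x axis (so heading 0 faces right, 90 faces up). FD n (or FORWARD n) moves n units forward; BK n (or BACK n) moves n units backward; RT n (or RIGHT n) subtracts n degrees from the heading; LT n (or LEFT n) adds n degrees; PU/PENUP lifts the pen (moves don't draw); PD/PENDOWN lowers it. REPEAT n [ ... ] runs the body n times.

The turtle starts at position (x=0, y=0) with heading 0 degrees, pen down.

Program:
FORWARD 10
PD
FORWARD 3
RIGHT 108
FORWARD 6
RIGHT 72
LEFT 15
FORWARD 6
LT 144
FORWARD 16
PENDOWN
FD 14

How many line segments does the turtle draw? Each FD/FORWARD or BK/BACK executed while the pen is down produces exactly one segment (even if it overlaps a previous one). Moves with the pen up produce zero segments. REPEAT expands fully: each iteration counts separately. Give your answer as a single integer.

Executing turtle program step by step:
Start: pos=(0,0), heading=0, pen down
FD 10: (0,0) -> (10,0) [heading=0, draw]
PD: pen down
FD 3: (10,0) -> (13,0) [heading=0, draw]
RT 108: heading 0 -> 252
FD 6: (13,0) -> (11.146,-5.706) [heading=252, draw]
RT 72: heading 252 -> 180
LT 15: heading 180 -> 195
FD 6: (11.146,-5.706) -> (5.35,-7.259) [heading=195, draw]
LT 144: heading 195 -> 339
FD 16: (5.35,-7.259) -> (20.288,-12.993) [heading=339, draw]
PD: pen down
FD 14: (20.288,-12.993) -> (33.358,-18.01) [heading=339, draw]
Final: pos=(33.358,-18.01), heading=339, 6 segment(s) drawn
Segments drawn: 6

Answer: 6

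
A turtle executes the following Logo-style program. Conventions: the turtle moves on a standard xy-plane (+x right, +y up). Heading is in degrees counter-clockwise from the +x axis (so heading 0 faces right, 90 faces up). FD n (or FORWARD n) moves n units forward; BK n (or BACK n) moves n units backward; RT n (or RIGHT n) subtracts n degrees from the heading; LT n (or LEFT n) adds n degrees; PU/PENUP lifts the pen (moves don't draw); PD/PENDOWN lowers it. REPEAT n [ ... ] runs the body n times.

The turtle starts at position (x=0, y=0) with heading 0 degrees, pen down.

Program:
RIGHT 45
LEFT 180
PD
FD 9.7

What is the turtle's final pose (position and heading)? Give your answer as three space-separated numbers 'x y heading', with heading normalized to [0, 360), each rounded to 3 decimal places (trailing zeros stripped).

Executing turtle program step by step:
Start: pos=(0,0), heading=0, pen down
RT 45: heading 0 -> 315
LT 180: heading 315 -> 135
PD: pen down
FD 9.7: (0,0) -> (-6.859,6.859) [heading=135, draw]
Final: pos=(-6.859,6.859), heading=135, 1 segment(s) drawn

Answer: -6.859 6.859 135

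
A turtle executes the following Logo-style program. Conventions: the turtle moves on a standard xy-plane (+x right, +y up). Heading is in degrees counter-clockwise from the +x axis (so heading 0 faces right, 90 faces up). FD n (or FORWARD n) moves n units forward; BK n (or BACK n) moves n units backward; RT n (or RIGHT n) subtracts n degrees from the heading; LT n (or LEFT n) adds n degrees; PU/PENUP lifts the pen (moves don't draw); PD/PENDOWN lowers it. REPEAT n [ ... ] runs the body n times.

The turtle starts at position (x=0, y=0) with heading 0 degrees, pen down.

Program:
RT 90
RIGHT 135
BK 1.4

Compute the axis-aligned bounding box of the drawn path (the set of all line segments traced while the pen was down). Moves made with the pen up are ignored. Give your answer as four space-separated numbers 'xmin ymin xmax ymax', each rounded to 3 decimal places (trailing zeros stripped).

Answer: 0 -0.99 0.99 0

Derivation:
Executing turtle program step by step:
Start: pos=(0,0), heading=0, pen down
RT 90: heading 0 -> 270
RT 135: heading 270 -> 135
BK 1.4: (0,0) -> (0.99,-0.99) [heading=135, draw]
Final: pos=(0.99,-0.99), heading=135, 1 segment(s) drawn

Segment endpoints: x in {0, 0.99}, y in {-0.99, 0}
xmin=0, ymin=-0.99, xmax=0.99, ymax=0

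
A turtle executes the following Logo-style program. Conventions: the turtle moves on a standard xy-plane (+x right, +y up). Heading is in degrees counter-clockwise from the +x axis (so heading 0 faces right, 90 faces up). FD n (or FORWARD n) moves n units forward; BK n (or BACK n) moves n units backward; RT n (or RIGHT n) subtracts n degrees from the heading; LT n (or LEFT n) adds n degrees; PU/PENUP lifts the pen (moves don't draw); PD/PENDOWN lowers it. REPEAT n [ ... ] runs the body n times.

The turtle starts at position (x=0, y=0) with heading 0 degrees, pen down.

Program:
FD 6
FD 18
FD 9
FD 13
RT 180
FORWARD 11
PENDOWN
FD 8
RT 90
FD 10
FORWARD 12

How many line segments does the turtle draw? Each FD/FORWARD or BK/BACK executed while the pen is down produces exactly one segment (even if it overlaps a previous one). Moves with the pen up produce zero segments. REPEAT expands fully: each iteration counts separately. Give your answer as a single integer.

Executing turtle program step by step:
Start: pos=(0,0), heading=0, pen down
FD 6: (0,0) -> (6,0) [heading=0, draw]
FD 18: (6,0) -> (24,0) [heading=0, draw]
FD 9: (24,0) -> (33,0) [heading=0, draw]
FD 13: (33,0) -> (46,0) [heading=0, draw]
RT 180: heading 0 -> 180
FD 11: (46,0) -> (35,0) [heading=180, draw]
PD: pen down
FD 8: (35,0) -> (27,0) [heading=180, draw]
RT 90: heading 180 -> 90
FD 10: (27,0) -> (27,10) [heading=90, draw]
FD 12: (27,10) -> (27,22) [heading=90, draw]
Final: pos=(27,22), heading=90, 8 segment(s) drawn
Segments drawn: 8

Answer: 8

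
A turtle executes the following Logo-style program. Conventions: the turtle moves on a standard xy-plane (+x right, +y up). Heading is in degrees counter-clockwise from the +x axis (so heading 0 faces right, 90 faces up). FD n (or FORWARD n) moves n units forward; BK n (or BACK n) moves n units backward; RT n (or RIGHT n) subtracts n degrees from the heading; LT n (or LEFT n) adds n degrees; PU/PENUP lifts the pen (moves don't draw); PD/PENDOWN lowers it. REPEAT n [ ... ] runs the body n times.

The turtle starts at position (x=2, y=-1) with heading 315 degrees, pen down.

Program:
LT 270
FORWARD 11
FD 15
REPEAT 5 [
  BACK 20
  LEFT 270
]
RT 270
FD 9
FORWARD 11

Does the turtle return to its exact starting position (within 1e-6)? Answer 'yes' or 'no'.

Executing turtle program step by step:
Start: pos=(2,-1), heading=315, pen down
LT 270: heading 315 -> 225
FD 11: (2,-1) -> (-5.778,-8.778) [heading=225, draw]
FD 15: (-5.778,-8.778) -> (-16.385,-19.385) [heading=225, draw]
REPEAT 5 [
  -- iteration 1/5 --
  BK 20: (-16.385,-19.385) -> (-2.243,-5.243) [heading=225, draw]
  LT 270: heading 225 -> 135
  -- iteration 2/5 --
  BK 20: (-2.243,-5.243) -> (11.899,-19.385) [heading=135, draw]
  LT 270: heading 135 -> 45
  -- iteration 3/5 --
  BK 20: (11.899,-19.385) -> (-2.243,-33.527) [heading=45, draw]
  LT 270: heading 45 -> 315
  -- iteration 4/5 --
  BK 20: (-2.243,-33.527) -> (-16.385,-19.385) [heading=315, draw]
  LT 270: heading 315 -> 225
  -- iteration 5/5 --
  BK 20: (-16.385,-19.385) -> (-2.243,-5.243) [heading=225, draw]
  LT 270: heading 225 -> 135
]
RT 270: heading 135 -> 225
FD 9: (-2.243,-5.243) -> (-8.607,-11.607) [heading=225, draw]
FD 11: (-8.607,-11.607) -> (-16.385,-19.385) [heading=225, draw]
Final: pos=(-16.385,-19.385), heading=225, 9 segment(s) drawn

Start position: (2, -1)
Final position: (-16.385, -19.385)
Distance = 26; >= 1e-6 -> NOT closed

Answer: no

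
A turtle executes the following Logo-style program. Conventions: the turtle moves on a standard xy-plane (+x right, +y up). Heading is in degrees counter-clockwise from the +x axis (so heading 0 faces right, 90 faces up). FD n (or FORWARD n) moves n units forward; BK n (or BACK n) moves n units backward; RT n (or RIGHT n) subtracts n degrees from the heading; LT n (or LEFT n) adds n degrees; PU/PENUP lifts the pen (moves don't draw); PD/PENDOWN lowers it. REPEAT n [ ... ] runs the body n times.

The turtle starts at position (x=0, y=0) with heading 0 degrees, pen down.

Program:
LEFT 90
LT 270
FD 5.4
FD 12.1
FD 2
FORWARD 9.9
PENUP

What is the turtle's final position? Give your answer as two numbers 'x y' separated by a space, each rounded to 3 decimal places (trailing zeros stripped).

Answer: 29.4 0

Derivation:
Executing turtle program step by step:
Start: pos=(0,0), heading=0, pen down
LT 90: heading 0 -> 90
LT 270: heading 90 -> 0
FD 5.4: (0,0) -> (5.4,0) [heading=0, draw]
FD 12.1: (5.4,0) -> (17.5,0) [heading=0, draw]
FD 2: (17.5,0) -> (19.5,0) [heading=0, draw]
FD 9.9: (19.5,0) -> (29.4,0) [heading=0, draw]
PU: pen up
Final: pos=(29.4,0), heading=0, 4 segment(s) drawn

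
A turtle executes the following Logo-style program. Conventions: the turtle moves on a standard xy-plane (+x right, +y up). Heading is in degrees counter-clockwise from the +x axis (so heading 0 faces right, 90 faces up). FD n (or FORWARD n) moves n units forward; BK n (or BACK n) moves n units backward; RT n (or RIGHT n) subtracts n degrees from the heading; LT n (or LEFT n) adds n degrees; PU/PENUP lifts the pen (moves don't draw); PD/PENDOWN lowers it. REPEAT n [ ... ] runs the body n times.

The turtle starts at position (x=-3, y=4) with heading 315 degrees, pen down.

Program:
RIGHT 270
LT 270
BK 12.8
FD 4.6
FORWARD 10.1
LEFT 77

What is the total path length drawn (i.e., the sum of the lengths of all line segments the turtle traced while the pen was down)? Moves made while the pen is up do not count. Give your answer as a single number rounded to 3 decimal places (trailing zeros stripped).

Executing turtle program step by step:
Start: pos=(-3,4), heading=315, pen down
RT 270: heading 315 -> 45
LT 270: heading 45 -> 315
BK 12.8: (-3,4) -> (-12.051,13.051) [heading=315, draw]
FD 4.6: (-12.051,13.051) -> (-8.798,9.798) [heading=315, draw]
FD 10.1: (-8.798,9.798) -> (-1.656,2.656) [heading=315, draw]
LT 77: heading 315 -> 32
Final: pos=(-1.656,2.656), heading=32, 3 segment(s) drawn

Segment lengths:
  seg 1: (-3,4) -> (-12.051,13.051), length = 12.8
  seg 2: (-12.051,13.051) -> (-8.798,9.798), length = 4.6
  seg 3: (-8.798,9.798) -> (-1.656,2.656), length = 10.1
Total = 27.5

Answer: 27.5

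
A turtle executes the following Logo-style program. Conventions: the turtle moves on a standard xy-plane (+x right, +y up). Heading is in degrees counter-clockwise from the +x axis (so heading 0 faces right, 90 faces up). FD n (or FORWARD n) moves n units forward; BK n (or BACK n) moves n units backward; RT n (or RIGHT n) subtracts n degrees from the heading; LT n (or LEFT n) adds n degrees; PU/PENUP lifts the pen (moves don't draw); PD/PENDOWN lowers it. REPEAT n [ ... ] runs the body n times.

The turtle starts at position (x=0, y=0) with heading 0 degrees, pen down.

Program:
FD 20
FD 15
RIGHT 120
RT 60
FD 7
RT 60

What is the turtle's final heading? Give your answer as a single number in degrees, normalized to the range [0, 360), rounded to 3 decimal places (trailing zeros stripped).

Executing turtle program step by step:
Start: pos=(0,0), heading=0, pen down
FD 20: (0,0) -> (20,0) [heading=0, draw]
FD 15: (20,0) -> (35,0) [heading=0, draw]
RT 120: heading 0 -> 240
RT 60: heading 240 -> 180
FD 7: (35,0) -> (28,0) [heading=180, draw]
RT 60: heading 180 -> 120
Final: pos=(28,0), heading=120, 3 segment(s) drawn

Answer: 120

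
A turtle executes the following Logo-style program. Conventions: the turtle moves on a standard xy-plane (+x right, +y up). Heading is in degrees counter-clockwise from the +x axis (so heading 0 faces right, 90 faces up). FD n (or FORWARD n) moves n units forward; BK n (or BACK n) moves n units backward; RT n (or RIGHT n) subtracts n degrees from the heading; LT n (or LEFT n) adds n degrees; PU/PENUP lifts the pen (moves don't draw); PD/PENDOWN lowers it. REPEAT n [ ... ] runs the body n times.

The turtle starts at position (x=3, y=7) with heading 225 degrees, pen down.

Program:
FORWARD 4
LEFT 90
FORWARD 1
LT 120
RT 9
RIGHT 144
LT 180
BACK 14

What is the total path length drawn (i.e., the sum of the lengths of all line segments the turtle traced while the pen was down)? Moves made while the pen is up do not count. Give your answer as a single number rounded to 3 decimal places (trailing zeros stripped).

Executing turtle program step by step:
Start: pos=(3,7), heading=225, pen down
FD 4: (3,7) -> (0.172,4.172) [heading=225, draw]
LT 90: heading 225 -> 315
FD 1: (0.172,4.172) -> (0.879,3.464) [heading=315, draw]
LT 120: heading 315 -> 75
RT 9: heading 75 -> 66
RT 144: heading 66 -> 282
LT 180: heading 282 -> 102
BK 14: (0.879,3.464) -> (3.789,-10.23) [heading=102, draw]
Final: pos=(3.789,-10.23), heading=102, 3 segment(s) drawn

Segment lengths:
  seg 1: (3,7) -> (0.172,4.172), length = 4
  seg 2: (0.172,4.172) -> (0.879,3.464), length = 1
  seg 3: (0.879,3.464) -> (3.789,-10.23), length = 14
Total = 19

Answer: 19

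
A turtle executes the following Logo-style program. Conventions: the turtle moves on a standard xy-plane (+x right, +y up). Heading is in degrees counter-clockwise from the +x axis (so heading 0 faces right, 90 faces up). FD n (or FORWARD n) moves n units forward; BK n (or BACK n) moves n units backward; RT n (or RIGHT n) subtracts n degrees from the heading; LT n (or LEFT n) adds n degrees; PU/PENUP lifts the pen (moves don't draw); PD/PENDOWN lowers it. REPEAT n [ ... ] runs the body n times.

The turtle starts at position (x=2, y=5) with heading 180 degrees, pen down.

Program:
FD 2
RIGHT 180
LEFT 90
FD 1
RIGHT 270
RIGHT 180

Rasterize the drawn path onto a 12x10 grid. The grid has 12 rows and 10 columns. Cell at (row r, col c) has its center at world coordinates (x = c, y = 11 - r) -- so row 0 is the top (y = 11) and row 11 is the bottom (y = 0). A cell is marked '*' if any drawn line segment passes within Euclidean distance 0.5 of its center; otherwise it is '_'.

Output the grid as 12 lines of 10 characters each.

Answer: __________
__________
__________
__________
__________
*_________
***_______
__________
__________
__________
__________
__________

Derivation:
Segment 0: (2,5) -> (0,5)
Segment 1: (0,5) -> (0,6)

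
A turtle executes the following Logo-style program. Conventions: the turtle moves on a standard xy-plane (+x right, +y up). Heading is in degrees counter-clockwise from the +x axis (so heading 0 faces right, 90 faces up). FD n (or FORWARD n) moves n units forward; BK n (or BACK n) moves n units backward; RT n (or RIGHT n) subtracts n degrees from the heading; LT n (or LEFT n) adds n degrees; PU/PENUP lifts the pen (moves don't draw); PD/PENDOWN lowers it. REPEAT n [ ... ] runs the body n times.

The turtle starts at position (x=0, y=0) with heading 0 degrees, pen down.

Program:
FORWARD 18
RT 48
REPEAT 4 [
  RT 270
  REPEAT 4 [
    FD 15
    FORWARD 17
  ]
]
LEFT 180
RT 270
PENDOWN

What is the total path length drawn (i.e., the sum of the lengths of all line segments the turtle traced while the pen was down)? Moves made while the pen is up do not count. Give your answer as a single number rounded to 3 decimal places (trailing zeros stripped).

Answer: 530

Derivation:
Executing turtle program step by step:
Start: pos=(0,0), heading=0, pen down
FD 18: (0,0) -> (18,0) [heading=0, draw]
RT 48: heading 0 -> 312
REPEAT 4 [
  -- iteration 1/4 --
  RT 270: heading 312 -> 42
  REPEAT 4 [
    -- iteration 1/4 --
    FD 15: (18,0) -> (29.147,10.037) [heading=42, draw]
    FD 17: (29.147,10.037) -> (41.781,21.412) [heading=42, draw]
    -- iteration 2/4 --
    FD 15: (41.781,21.412) -> (52.928,31.449) [heading=42, draw]
    FD 17: (52.928,31.449) -> (65.561,42.824) [heading=42, draw]
    -- iteration 3/4 --
    FD 15: (65.561,42.824) -> (76.708,52.861) [heading=42, draw]
    FD 17: (76.708,52.861) -> (89.342,64.237) [heading=42, draw]
    -- iteration 4/4 --
    FD 15: (89.342,64.237) -> (100.489,74.273) [heading=42, draw]
    FD 17: (100.489,74.273) -> (113.123,85.649) [heading=42, draw]
  ]
  -- iteration 2/4 --
  RT 270: heading 42 -> 132
  REPEAT 4 [
    -- iteration 1/4 --
    FD 15: (113.123,85.649) -> (103.086,96.796) [heading=132, draw]
    FD 17: (103.086,96.796) -> (91.71,109.429) [heading=132, draw]
    -- iteration 2/4 --
    FD 15: (91.71,109.429) -> (81.673,120.577) [heading=132, draw]
    FD 17: (81.673,120.577) -> (70.298,133.21) [heading=132, draw]
    -- iteration 3/4 --
    FD 15: (70.298,133.21) -> (60.261,144.357) [heading=132, draw]
    FD 17: (60.261,144.357) -> (48.886,156.991) [heading=132, draw]
    -- iteration 4/4 --
    FD 15: (48.886,156.991) -> (38.849,168.138) [heading=132, draw]
    FD 17: (38.849,168.138) -> (27.474,180.771) [heading=132, draw]
  ]
  -- iteration 3/4 --
  RT 270: heading 132 -> 222
  REPEAT 4 [
    -- iteration 1/4 --
    FD 15: (27.474,180.771) -> (16.327,170.734) [heading=222, draw]
    FD 17: (16.327,170.734) -> (3.693,159.359) [heading=222, draw]
    -- iteration 2/4 --
    FD 15: (3.693,159.359) -> (-7.454,149.322) [heading=222, draw]
    FD 17: (-7.454,149.322) -> (-20.087,137.947) [heading=222, draw]
    -- iteration 3/4 --
    FD 15: (-20.087,137.947) -> (-31.235,127.91) [heading=222, draw]
    FD 17: (-31.235,127.91) -> (-43.868,116.535) [heading=222, draw]
    -- iteration 4/4 --
    FD 15: (-43.868,116.535) -> (-55.015,106.498) [heading=222, draw]
    FD 17: (-55.015,106.498) -> (-67.649,95.123) [heading=222, draw]
  ]
  -- iteration 4/4 --
  RT 270: heading 222 -> 312
  REPEAT 4 [
    -- iteration 1/4 --
    FD 15: (-67.649,95.123) -> (-57.612,83.975) [heading=312, draw]
    FD 17: (-57.612,83.975) -> (-46.237,71.342) [heading=312, draw]
    -- iteration 2/4 --
    FD 15: (-46.237,71.342) -> (-36.2,60.195) [heading=312, draw]
    FD 17: (-36.2,60.195) -> (-24.824,47.561) [heading=312, draw]
    -- iteration 3/4 --
    FD 15: (-24.824,47.561) -> (-14.787,36.414) [heading=312, draw]
    FD 17: (-14.787,36.414) -> (-3.412,23.781) [heading=312, draw]
    -- iteration 4/4 --
    FD 15: (-3.412,23.781) -> (6.625,12.633) [heading=312, draw]
    FD 17: (6.625,12.633) -> (18,0) [heading=312, draw]
  ]
]
LT 180: heading 312 -> 132
RT 270: heading 132 -> 222
PD: pen down
Final: pos=(18,0), heading=222, 33 segment(s) drawn

Segment lengths:
  seg 1: (0,0) -> (18,0), length = 18
  seg 2: (18,0) -> (29.147,10.037), length = 15
  seg 3: (29.147,10.037) -> (41.781,21.412), length = 17
  seg 4: (41.781,21.412) -> (52.928,31.449), length = 15
  seg 5: (52.928,31.449) -> (65.561,42.824), length = 17
  seg 6: (65.561,42.824) -> (76.708,52.861), length = 15
  seg 7: (76.708,52.861) -> (89.342,64.237), length = 17
  seg 8: (89.342,64.237) -> (100.489,74.273), length = 15
  seg 9: (100.489,74.273) -> (113.123,85.649), length = 17
  seg 10: (113.123,85.649) -> (103.086,96.796), length = 15
  seg 11: (103.086,96.796) -> (91.71,109.429), length = 17
  seg 12: (91.71,109.429) -> (81.673,120.577), length = 15
  seg 13: (81.673,120.577) -> (70.298,133.21), length = 17
  seg 14: (70.298,133.21) -> (60.261,144.357), length = 15
  seg 15: (60.261,144.357) -> (48.886,156.991), length = 17
  seg 16: (48.886,156.991) -> (38.849,168.138), length = 15
  seg 17: (38.849,168.138) -> (27.474,180.771), length = 17
  seg 18: (27.474,180.771) -> (16.327,170.734), length = 15
  seg 19: (16.327,170.734) -> (3.693,159.359), length = 17
  seg 20: (3.693,159.359) -> (-7.454,149.322), length = 15
  seg 21: (-7.454,149.322) -> (-20.087,137.947), length = 17
  seg 22: (-20.087,137.947) -> (-31.235,127.91), length = 15
  seg 23: (-31.235,127.91) -> (-43.868,116.535), length = 17
  seg 24: (-43.868,116.535) -> (-55.015,106.498), length = 15
  seg 25: (-55.015,106.498) -> (-67.649,95.123), length = 17
  seg 26: (-67.649,95.123) -> (-57.612,83.975), length = 15
  seg 27: (-57.612,83.975) -> (-46.237,71.342), length = 17
  seg 28: (-46.237,71.342) -> (-36.2,60.195), length = 15
  seg 29: (-36.2,60.195) -> (-24.824,47.561), length = 17
  seg 30: (-24.824,47.561) -> (-14.787,36.414), length = 15
  seg 31: (-14.787,36.414) -> (-3.412,23.781), length = 17
  seg 32: (-3.412,23.781) -> (6.625,12.633), length = 15
  seg 33: (6.625,12.633) -> (18,0), length = 17
Total = 530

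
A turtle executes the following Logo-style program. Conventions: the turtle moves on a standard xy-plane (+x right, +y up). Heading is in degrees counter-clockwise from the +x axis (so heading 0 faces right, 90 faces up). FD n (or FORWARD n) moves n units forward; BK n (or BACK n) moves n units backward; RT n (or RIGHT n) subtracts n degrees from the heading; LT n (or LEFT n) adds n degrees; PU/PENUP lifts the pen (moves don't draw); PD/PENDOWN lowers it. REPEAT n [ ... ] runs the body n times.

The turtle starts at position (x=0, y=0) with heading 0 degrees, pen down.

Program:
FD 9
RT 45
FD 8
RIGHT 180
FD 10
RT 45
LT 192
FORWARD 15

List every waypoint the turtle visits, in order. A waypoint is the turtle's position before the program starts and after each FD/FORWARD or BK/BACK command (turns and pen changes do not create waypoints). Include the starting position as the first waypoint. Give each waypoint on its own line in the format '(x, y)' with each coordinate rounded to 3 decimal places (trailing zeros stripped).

Executing turtle program step by step:
Start: pos=(0,0), heading=0, pen down
FD 9: (0,0) -> (9,0) [heading=0, draw]
RT 45: heading 0 -> 315
FD 8: (9,0) -> (14.657,-5.657) [heading=315, draw]
RT 180: heading 315 -> 135
FD 10: (14.657,-5.657) -> (7.586,1.414) [heading=135, draw]
RT 45: heading 135 -> 90
LT 192: heading 90 -> 282
FD 15: (7.586,1.414) -> (10.704,-13.258) [heading=282, draw]
Final: pos=(10.704,-13.258), heading=282, 4 segment(s) drawn
Waypoints (5 total):
(0, 0)
(9, 0)
(14.657, -5.657)
(7.586, 1.414)
(10.704, -13.258)

Answer: (0, 0)
(9, 0)
(14.657, -5.657)
(7.586, 1.414)
(10.704, -13.258)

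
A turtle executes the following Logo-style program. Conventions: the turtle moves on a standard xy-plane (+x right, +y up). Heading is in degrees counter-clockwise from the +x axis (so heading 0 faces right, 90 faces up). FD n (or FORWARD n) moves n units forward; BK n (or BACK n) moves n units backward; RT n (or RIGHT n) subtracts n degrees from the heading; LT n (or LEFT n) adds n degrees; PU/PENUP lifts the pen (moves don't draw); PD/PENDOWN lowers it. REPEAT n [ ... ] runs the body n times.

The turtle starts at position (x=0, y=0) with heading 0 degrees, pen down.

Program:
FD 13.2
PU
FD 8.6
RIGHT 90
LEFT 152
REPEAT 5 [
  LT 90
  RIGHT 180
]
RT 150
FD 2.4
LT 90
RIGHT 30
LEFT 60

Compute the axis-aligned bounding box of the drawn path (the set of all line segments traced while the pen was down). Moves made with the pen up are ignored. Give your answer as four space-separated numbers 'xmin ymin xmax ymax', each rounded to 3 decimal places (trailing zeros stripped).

Answer: 0 0 13.2 0

Derivation:
Executing turtle program step by step:
Start: pos=(0,0), heading=0, pen down
FD 13.2: (0,0) -> (13.2,0) [heading=0, draw]
PU: pen up
FD 8.6: (13.2,0) -> (21.8,0) [heading=0, move]
RT 90: heading 0 -> 270
LT 152: heading 270 -> 62
REPEAT 5 [
  -- iteration 1/5 --
  LT 90: heading 62 -> 152
  RT 180: heading 152 -> 332
  -- iteration 2/5 --
  LT 90: heading 332 -> 62
  RT 180: heading 62 -> 242
  -- iteration 3/5 --
  LT 90: heading 242 -> 332
  RT 180: heading 332 -> 152
  -- iteration 4/5 --
  LT 90: heading 152 -> 242
  RT 180: heading 242 -> 62
  -- iteration 5/5 --
  LT 90: heading 62 -> 152
  RT 180: heading 152 -> 332
]
RT 150: heading 332 -> 182
FD 2.4: (21.8,0) -> (19.401,-0.084) [heading=182, move]
LT 90: heading 182 -> 272
RT 30: heading 272 -> 242
LT 60: heading 242 -> 302
Final: pos=(19.401,-0.084), heading=302, 1 segment(s) drawn

Segment endpoints: x in {0, 13.2}, y in {0}
xmin=0, ymin=0, xmax=13.2, ymax=0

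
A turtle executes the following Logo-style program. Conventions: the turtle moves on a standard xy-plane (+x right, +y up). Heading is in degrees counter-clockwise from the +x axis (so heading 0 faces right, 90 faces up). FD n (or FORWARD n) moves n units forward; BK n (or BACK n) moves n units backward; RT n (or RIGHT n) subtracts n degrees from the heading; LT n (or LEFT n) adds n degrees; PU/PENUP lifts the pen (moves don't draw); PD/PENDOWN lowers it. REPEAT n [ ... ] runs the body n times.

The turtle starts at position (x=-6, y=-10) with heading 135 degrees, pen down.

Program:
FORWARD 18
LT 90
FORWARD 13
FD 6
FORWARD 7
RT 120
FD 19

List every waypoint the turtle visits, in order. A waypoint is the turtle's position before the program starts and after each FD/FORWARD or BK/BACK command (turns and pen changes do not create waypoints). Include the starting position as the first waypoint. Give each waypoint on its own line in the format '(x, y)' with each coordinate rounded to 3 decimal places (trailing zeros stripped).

Answer: (-6, -10)
(-18.728, 2.728)
(-27.92, -6.464)
(-32.163, -10.707)
(-37.113, -15.657)
(-42.03, 2.696)

Derivation:
Executing turtle program step by step:
Start: pos=(-6,-10), heading=135, pen down
FD 18: (-6,-10) -> (-18.728,2.728) [heading=135, draw]
LT 90: heading 135 -> 225
FD 13: (-18.728,2.728) -> (-27.92,-6.464) [heading=225, draw]
FD 6: (-27.92,-6.464) -> (-32.163,-10.707) [heading=225, draw]
FD 7: (-32.163,-10.707) -> (-37.113,-15.657) [heading=225, draw]
RT 120: heading 225 -> 105
FD 19: (-37.113,-15.657) -> (-42.03,2.696) [heading=105, draw]
Final: pos=(-42.03,2.696), heading=105, 5 segment(s) drawn
Waypoints (6 total):
(-6, -10)
(-18.728, 2.728)
(-27.92, -6.464)
(-32.163, -10.707)
(-37.113, -15.657)
(-42.03, 2.696)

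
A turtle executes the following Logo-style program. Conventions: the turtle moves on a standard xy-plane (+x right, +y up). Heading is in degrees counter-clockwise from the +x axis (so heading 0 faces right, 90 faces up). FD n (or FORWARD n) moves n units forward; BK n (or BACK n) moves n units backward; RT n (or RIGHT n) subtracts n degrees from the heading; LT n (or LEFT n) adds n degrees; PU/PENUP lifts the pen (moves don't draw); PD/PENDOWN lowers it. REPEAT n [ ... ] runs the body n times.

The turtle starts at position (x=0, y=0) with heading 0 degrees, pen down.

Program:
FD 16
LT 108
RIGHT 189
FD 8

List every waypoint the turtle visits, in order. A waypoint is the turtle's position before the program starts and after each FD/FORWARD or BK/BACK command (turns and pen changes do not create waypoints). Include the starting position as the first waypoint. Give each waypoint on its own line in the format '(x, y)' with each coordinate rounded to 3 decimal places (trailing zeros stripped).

Executing turtle program step by step:
Start: pos=(0,0), heading=0, pen down
FD 16: (0,0) -> (16,0) [heading=0, draw]
LT 108: heading 0 -> 108
RT 189: heading 108 -> 279
FD 8: (16,0) -> (17.251,-7.902) [heading=279, draw]
Final: pos=(17.251,-7.902), heading=279, 2 segment(s) drawn
Waypoints (3 total):
(0, 0)
(16, 0)
(17.251, -7.902)

Answer: (0, 0)
(16, 0)
(17.251, -7.902)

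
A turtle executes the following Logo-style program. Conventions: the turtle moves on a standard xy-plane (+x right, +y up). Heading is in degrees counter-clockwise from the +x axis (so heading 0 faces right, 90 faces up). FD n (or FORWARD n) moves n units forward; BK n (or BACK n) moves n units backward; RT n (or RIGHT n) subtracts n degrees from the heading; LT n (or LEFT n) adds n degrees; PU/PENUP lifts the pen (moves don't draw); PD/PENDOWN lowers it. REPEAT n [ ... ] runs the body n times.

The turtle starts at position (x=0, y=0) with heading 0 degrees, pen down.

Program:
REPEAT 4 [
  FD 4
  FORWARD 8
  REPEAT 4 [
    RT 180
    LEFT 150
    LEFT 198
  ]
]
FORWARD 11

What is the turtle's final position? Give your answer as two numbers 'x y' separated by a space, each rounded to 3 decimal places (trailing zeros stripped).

Executing turtle program step by step:
Start: pos=(0,0), heading=0, pen down
REPEAT 4 [
  -- iteration 1/4 --
  FD 4: (0,0) -> (4,0) [heading=0, draw]
  FD 8: (4,0) -> (12,0) [heading=0, draw]
  REPEAT 4 [
    -- iteration 1/4 --
    RT 180: heading 0 -> 180
    LT 150: heading 180 -> 330
    LT 198: heading 330 -> 168
    -- iteration 2/4 --
    RT 180: heading 168 -> 348
    LT 150: heading 348 -> 138
    LT 198: heading 138 -> 336
    -- iteration 3/4 --
    RT 180: heading 336 -> 156
    LT 150: heading 156 -> 306
    LT 198: heading 306 -> 144
    -- iteration 4/4 --
    RT 180: heading 144 -> 324
    LT 150: heading 324 -> 114
    LT 198: heading 114 -> 312
  ]
  -- iteration 2/4 --
  FD 4: (12,0) -> (14.677,-2.973) [heading=312, draw]
  FD 8: (14.677,-2.973) -> (20.03,-8.918) [heading=312, draw]
  REPEAT 4 [
    -- iteration 1/4 --
    RT 180: heading 312 -> 132
    LT 150: heading 132 -> 282
    LT 198: heading 282 -> 120
    -- iteration 2/4 --
    RT 180: heading 120 -> 300
    LT 150: heading 300 -> 90
    LT 198: heading 90 -> 288
    -- iteration 3/4 --
    RT 180: heading 288 -> 108
    LT 150: heading 108 -> 258
    LT 198: heading 258 -> 96
    -- iteration 4/4 --
    RT 180: heading 96 -> 276
    LT 150: heading 276 -> 66
    LT 198: heading 66 -> 264
  ]
  -- iteration 3/4 --
  FD 4: (20.03,-8.918) -> (19.611,-12.896) [heading=264, draw]
  FD 8: (19.611,-12.896) -> (18.775,-20.852) [heading=264, draw]
  REPEAT 4 [
    -- iteration 1/4 --
    RT 180: heading 264 -> 84
    LT 150: heading 84 -> 234
    LT 198: heading 234 -> 72
    -- iteration 2/4 --
    RT 180: heading 72 -> 252
    LT 150: heading 252 -> 42
    LT 198: heading 42 -> 240
    -- iteration 3/4 --
    RT 180: heading 240 -> 60
    LT 150: heading 60 -> 210
    LT 198: heading 210 -> 48
    -- iteration 4/4 --
    RT 180: heading 48 -> 228
    LT 150: heading 228 -> 18
    LT 198: heading 18 -> 216
  ]
  -- iteration 4/4 --
  FD 4: (18.775,-20.852) -> (15.539,-23.203) [heading=216, draw]
  FD 8: (15.539,-23.203) -> (9.067,-27.905) [heading=216, draw]
  REPEAT 4 [
    -- iteration 1/4 --
    RT 180: heading 216 -> 36
    LT 150: heading 36 -> 186
    LT 198: heading 186 -> 24
    -- iteration 2/4 --
    RT 180: heading 24 -> 204
    LT 150: heading 204 -> 354
    LT 198: heading 354 -> 192
    -- iteration 3/4 --
    RT 180: heading 192 -> 12
    LT 150: heading 12 -> 162
    LT 198: heading 162 -> 0
    -- iteration 4/4 --
    RT 180: heading 0 -> 180
    LT 150: heading 180 -> 330
    LT 198: heading 330 -> 168
  ]
]
FD 11: (9.067,-27.905) -> (-1.693,-25.618) [heading=168, draw]
Final: pos=(-1.693,-25.618), heading=168, 9 segment(s) drawn

Answer: -1.693 -25.618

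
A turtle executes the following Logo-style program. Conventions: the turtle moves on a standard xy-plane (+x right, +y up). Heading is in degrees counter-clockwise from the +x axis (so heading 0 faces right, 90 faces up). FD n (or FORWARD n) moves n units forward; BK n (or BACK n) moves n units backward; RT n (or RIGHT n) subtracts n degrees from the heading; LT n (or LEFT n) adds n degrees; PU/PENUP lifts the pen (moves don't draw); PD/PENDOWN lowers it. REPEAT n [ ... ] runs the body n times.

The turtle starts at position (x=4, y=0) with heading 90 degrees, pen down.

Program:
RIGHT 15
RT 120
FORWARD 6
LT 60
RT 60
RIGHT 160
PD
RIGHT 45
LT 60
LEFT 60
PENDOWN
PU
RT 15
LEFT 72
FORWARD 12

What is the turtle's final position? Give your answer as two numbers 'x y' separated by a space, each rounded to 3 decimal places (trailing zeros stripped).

Answer: 11.751 -15.718

Derivation:
Executing turtle program step by step:
Start: pos=(4,0), heading=90, pen down
RT 15: heading 90 -> 75
RT 120: heading 75 -> 315
FD 6: (4,0) -> (8.243,-4.243) [heading=315, draw]
LT 60: heading 315 -> 15
RT 60: heading 15 -> 315
RT 160: heading 315 -> 155
PD: pen down
RT 45: heading 155 -> 110
LT 60: heading 110 -> 170
LT 60: heading 170 -> 230
PD: pen down
PU: pen up
RT 15: heading 230 -> 215
LT 72: heading 215 -> 287
FD 12: (8.243,-4.243) -> (11.751,-15.718) [heading=287, move]
Final: pos=(11.751,-15.718), heading=287, 1 segment(s) drawn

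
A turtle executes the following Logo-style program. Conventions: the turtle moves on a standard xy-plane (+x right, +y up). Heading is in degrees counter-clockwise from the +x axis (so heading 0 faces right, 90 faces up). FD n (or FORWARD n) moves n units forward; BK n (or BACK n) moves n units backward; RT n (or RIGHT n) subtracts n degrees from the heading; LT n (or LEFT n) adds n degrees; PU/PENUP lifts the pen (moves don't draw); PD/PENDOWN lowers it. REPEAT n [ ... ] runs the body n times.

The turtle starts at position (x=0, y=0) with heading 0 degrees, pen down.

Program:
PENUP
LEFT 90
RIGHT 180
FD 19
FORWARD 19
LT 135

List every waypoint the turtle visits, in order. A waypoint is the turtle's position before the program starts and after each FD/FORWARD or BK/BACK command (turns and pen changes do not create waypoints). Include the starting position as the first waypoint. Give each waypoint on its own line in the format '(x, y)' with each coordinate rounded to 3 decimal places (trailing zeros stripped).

Answer: (0, 0)
(0, -19)
(0, -38)

Derivation:
Executing turtle program step by step:
Start: pos=(0,0), heading=0, pen down
PU: pen up
LT 90: heading 0 -> 90
RT 180: heading 90 -> 270
FD 19: (0,0) -> (0,-19) [heading=270, move]
FD 19: (0,-19) -> (0,-38) [heading=270, move]
LT 135: heading 270 -> 45
Final: pos=(0,-38), heading=45, 0 segment(s) drawn
Waypoints (3 total):
(0, 0)
(0, -19)
(0, -38)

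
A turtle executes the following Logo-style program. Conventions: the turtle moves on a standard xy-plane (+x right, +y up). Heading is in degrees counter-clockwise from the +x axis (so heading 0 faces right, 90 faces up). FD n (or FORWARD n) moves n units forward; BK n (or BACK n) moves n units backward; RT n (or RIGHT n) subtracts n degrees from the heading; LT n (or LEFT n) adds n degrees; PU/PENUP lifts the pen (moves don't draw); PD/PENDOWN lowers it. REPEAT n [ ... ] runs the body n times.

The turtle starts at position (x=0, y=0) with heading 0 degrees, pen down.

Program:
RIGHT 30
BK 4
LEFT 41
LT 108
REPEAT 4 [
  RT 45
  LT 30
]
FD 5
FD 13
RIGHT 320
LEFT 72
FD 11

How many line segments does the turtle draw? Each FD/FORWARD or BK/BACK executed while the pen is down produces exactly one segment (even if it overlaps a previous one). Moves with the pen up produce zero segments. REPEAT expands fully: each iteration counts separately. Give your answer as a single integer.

Answer: 4

Derivation:
Executing turtle program step by step:
Start: pos=(0,0), heading=0, pen down
RT 30: heading 0 -> 330
BK 4: (0,0) -> (-3.464,2) [heading=330, draw]
LT 41: heading 330 -> 11
LT 108: heading 11 -> 119
REPEAT 4 [
  -- iteration 1/4 --
  RT 45: heading 119 -> 74
  LT 30: heading 74 -> 104
  -- iteration 2/4 --
  RT 45: heading 104 -> 59
  LT 30: heading 59 -> 89
  -- iteration 3/4 --
  RT 45: heading 89 -> 44
  LT 30: heading 44 -> 74
  -- iteration 4/4 --
  RT 45: heading 74 -> 29
  LT 30: heading 29 -> 59
]
FD 5: (-3.464,2) -> (-0.889,6.286) [heading=59, draw]
FD 13: (-0.889,6.286) -> (5.807,17.429) [heading=59, draw]
RT 320: heading 59 -> 99
LT 72: heading 99 -> 171
FD 11: (5.807,17.429) -> (-5.058,19.15) [heading=171, draw]
Final: pos=(-5.058,19.15), heading=171, 4 segment(s) drawn
Segments drawn: 4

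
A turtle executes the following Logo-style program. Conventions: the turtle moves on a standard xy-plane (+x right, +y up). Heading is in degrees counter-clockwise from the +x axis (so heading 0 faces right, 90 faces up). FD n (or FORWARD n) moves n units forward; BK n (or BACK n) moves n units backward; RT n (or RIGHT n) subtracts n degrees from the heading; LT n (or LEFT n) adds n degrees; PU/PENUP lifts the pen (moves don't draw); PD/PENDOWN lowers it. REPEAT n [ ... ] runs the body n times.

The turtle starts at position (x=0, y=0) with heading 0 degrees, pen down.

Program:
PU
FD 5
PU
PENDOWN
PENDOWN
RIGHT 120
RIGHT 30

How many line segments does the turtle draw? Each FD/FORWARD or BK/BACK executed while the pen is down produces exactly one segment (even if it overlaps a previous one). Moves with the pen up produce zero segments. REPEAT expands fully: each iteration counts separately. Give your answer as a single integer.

Executing turtle program step by step:
Start: pos=(0,0), heading=0, pen down
PU: pen up
FD 5: (0,0) -> (5,0) [heading=0, move]
PU: pen up
PD: pen down
PD: pen down
RT 120: heading 0 -> 240
RT 30: heading 240 -> 210
Final: pos=(5,0), heading=210, 0 segment(s) drawn
Segments drawn: 0

Answer: 0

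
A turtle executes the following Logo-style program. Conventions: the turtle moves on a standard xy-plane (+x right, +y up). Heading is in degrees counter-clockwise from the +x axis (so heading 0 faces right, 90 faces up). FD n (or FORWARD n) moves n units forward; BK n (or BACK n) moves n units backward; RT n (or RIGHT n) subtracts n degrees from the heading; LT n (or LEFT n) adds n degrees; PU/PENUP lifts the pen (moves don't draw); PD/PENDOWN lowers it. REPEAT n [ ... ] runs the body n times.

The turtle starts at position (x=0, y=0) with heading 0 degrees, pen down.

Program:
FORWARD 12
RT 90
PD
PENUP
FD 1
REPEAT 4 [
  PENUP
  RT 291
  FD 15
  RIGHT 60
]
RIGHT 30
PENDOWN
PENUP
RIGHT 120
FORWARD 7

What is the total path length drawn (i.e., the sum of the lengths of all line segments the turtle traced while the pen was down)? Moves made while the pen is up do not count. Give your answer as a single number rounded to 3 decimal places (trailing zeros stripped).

Answer: 12

Derivation:
Executing turtle program step by step:
Start: pos=(0,0), heading=0, pen down
FD 12: (0,0) -> (12,0) [heading=0, draw]
RT 90: heading 0 -> 270
PD: pen down
PU: pen up
FD 1: (12,0) -> (12,-1) [heading=270, move]
REPEAT 4 [
  -- iteration 1/4 --
  PU: pen up
  RT 291: heading 270 -> 339
  FD 15: (12,-1) -> (26.004,-6.376) [heading=339, move]
  RT 60: heading 339 -> 279
  -- iteration 2/4 --
  PU: pen up
  RT 291: heading 279 -> 348
  FD 15: (26.004,-6.376) -> (40.676,-9.494) [heading=348, move]
  RT 60: heading 348 -> 288
  -- iteration 3/4 --
  PU: pen up
  RT 291: heading 288 -> 357
  FD 15: (40.676,-9.494) -> (55.655,-10.279) [heading=357, move]
  RT 60: heading 357 -> 297
  -- iteration 4/4 --
  PU: pen up
  RT 291: heading 297 -> 6
  FD 15: (55.655,-10.279) -> (70.573,-8.711) [heading=6, move]
  RT 60: heading 6 -> 306
]
RT 30: heading 306 -> 276
PD: pen down
PU: pen up
RT 120: heading 276 -> 156
FD 7: (70.573,-8.711) -> (64.178,-5.864) [heading=156, move]
Final: pos=(64.178,-5.864), heading=156, 1 segment(s) drawn

Segment lengths:
  seg 1: (0,0) -> (12,0), length = 12
Total = 12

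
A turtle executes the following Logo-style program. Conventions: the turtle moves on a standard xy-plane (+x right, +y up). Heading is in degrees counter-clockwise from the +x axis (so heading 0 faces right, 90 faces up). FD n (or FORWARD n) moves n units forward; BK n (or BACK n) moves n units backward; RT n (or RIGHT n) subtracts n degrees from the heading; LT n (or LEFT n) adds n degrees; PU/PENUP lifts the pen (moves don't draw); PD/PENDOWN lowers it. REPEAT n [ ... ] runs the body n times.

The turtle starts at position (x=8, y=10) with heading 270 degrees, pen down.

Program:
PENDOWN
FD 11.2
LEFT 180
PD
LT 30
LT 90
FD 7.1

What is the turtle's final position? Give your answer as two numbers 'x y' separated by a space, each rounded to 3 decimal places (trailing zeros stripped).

Executing turtle program step by step:
Start: pos=(8,10), heading=270, pen down
PD: pen down
FD 11.2: (8,10) -> (8,-1.2) [heading=270, draw]
LT 180: heading 270 -> 90
PD: pen down
LT 30: heading 90 -> 120
LT 90: heading 120 -> 210
FD 7.1: (8,-1.2) -> (1.851,-4.75) [heading=210, draw]
Final: pos=(1.851,-4.75), heading=210, 2 segment(s) drawn

Answer: 1.851 -4.75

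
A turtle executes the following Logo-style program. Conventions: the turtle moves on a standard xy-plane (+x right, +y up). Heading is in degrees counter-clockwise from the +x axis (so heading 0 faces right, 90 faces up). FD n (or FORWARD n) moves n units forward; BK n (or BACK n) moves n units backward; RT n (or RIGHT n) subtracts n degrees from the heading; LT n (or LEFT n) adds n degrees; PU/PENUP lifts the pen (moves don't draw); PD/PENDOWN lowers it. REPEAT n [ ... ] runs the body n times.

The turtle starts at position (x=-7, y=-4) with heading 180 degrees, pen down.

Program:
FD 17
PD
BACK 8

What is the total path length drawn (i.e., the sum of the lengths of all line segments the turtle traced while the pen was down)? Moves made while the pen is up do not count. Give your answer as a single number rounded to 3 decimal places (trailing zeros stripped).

Executing turtle program step by step:
Start: pos=(-7,-4), heading=180, pen down
FD 17: (-7,-4) -> (-24,-4) [heading=180, draw]
PD: pen down
BK 8: (-24,-4) -> (-16,-4) [heading=180, draw]
Final: pos=(-16,-4), heading=180, 2 segment(s) drawn

Segment lengths:
  seg 1: (-7,-4) -> (-24,-4), length = 17
  seg 2: (-24,-4) -> (-16,-4), length = 8
Total = 25

Answer: 25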